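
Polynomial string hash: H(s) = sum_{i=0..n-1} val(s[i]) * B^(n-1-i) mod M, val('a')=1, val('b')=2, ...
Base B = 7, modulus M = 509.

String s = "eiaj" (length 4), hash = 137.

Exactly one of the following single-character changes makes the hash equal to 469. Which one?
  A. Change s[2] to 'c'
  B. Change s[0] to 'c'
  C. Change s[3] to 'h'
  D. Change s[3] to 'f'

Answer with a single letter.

Option A: s[2]='a'->'c', delta=(3-1)*7^1 mod 509 = 14, hash=137+14 mod 509 = 151
Option B: s[0]='e'->'c', delta=(3-5)*7^3 mod 509 = 332, hash=137+332 mod 509 = 469 <-- target
Option C: s[3]='j'->'h', delta=(8-10)*7^0 mod 509 = 507, hash=137+507 mod 509 = 135
Option D: s[3]='j'->'f', delta=(6-10)*7^0 mod 509 = 505, hash=137+505 mod 509 = 133

Answer: B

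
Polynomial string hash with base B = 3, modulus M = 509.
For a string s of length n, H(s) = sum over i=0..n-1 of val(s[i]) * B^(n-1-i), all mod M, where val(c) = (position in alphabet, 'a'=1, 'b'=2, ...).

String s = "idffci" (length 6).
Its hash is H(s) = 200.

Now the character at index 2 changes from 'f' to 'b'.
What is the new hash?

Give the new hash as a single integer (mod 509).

Answer: 92

Derivation:
val('f') = 6, val('b') = 2
Position k = 2, exponent = n-1-k = 3
B^3 mod M = 3^3 mod 509 = 27
Delta = (2 - 6) * 27 mod 509 = 401
New hash = (200 + 401) mod 509 = 92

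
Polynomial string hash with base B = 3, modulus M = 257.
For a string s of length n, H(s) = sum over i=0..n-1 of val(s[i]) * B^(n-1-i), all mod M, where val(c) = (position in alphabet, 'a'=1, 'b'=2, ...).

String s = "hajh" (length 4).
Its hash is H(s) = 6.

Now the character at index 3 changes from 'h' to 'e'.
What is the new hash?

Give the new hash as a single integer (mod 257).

val('h') = 8, val('e') = 5
Position k = 3, exponent = n-1-k = 0
B^0 mod M = 3^0 mod 257 = 1
Delta = (5 - 8) * 1 mod 257 = 254
New hash = (6 + 254) mod 257 = 3

Answer: 3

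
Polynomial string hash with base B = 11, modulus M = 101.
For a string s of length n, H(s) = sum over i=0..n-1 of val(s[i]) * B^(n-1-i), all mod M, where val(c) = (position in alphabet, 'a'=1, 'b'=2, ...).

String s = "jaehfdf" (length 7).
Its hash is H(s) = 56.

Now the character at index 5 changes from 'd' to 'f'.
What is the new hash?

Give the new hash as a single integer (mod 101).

Answer: 78

Derivation:
val('d') = 4, val('f') = 6
Position k = 5, exponent = n-1-k = 1
B^1 mod M = 11^1 mod 101 = 11
Delta = (6 - 4) * 11 mod 101 = 22
New hash = (56 + 22) mod 101 = 78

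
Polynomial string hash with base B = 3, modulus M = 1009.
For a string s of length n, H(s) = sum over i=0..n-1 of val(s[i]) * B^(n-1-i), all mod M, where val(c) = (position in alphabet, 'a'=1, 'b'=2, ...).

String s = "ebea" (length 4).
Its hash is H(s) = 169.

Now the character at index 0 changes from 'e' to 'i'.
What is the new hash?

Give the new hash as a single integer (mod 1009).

val('e') = 5, val('i') = 9
Position k = 0, exponent = n-1-k = 3
B^3 mod M = 3^3 mod 1009 = 27
Delta = (9 - 5) * 27 mod 1009 = 108
New hash = (169 + 108) mod 1009 = 277

Answer: 277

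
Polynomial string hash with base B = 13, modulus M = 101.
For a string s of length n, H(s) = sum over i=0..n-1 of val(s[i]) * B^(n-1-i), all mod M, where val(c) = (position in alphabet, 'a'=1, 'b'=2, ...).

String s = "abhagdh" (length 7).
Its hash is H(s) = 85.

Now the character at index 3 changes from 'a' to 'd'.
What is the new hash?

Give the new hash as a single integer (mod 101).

val('a') = 1, val('d') = 4
Position k = 3, exponent = n-1-k = 3
B^3 mod M = 13^3 mod 101 = 76
Delta = (4 - 1) * 76 mod 101 = 26
New hash = (85 + 26) mod 101 = 10

Answer: 10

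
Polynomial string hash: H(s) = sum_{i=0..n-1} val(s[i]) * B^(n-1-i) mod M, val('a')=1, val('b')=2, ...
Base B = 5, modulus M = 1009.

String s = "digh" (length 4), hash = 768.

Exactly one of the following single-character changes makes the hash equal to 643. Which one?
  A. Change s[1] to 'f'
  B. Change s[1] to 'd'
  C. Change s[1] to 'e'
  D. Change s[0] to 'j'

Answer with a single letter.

Answer: B

Derivation:
Option A: s[1]='i'->'f', delta=(6-9)*5^2 mod 1009 = 934, hash=768+934 mod 1009 = 693
Option B: s[1]='i'->'d', delta=(4-9)*5^2 mod 1009 = 884, hash=768+884 mod 1009 = 643 <-- target
Option C: s[1]='i'->'e', delta=(5-9)*5^2 mod 1009 = 909, hash=768+909 mod 1009 = 668
Option D: s[0]='d'->'j', delta=(10-4)*5^3 mod 1009 = 750, hash=768+750 mod 1009 = 509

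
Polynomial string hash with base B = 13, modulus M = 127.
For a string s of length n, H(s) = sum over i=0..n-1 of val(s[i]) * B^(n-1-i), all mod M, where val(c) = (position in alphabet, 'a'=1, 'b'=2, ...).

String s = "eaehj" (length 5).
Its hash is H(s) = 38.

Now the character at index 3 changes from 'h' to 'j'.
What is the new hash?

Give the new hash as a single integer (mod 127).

Answer: 64

Derivation:
val('h') = 8, val('j') = 10
Position k = 3, exponent = n-1-k = 1
B^1 mod M = 13^1 mod 127 = 13
Delta = (10 - 8) * 13 mod 127 = 26
New hash = (38 + 26) mod 127 = 64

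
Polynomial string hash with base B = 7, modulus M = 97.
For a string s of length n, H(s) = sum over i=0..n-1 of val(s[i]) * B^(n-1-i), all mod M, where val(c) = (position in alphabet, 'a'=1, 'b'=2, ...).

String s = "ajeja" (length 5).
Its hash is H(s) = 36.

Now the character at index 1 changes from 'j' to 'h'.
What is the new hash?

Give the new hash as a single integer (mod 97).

val('j') = 10, val('h') = 8
Position k = 1, exponent = n-1-k = 3
B^3 mod M = 7^3 mod 97 = 52
Delta = (8 - 10) * 52 mod 97 = 90
New hash = (36 + 90) mod 97 = 29

Answer: 29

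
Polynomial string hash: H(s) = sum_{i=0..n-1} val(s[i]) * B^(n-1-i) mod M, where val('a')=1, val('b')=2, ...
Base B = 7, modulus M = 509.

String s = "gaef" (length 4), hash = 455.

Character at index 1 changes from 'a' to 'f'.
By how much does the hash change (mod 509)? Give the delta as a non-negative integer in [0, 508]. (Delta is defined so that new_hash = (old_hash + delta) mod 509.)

Answer: 245

Derivation:
Delta formula: (val(new) - val(old)) * B^(n-1-k) mod M
  val('f') - val('a') = 6 - 1 = 5
  B^(n-1-k) = 7^2 mod 509 = 49
  Delta = 5 * 49 mod 509 = 245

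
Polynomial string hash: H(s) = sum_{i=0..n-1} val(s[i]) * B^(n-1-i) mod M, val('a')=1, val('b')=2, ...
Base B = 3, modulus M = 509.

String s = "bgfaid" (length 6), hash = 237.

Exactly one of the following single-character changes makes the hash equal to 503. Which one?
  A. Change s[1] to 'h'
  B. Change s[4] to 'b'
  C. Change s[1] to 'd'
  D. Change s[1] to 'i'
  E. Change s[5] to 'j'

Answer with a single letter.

Option A: s[1]='g'->'h', delta=(8-7)*3^4 mod 509 = 81, hash=237+81 mod 509 = 318
Option B: s[4]='i'->'b', delta=(2-9)*3^1 mod 509 = 488, hash=237+488 mod 509 = 216
Option C: s[1]='g'->'d', delta=(4-7)*3^4 mod 509 = 266, hash=237+266 mod 509 = 503 <-- target
Option D: s[1]='g'->'i', delta=(9-7)*3^4 mod 509 = 162, hash=237+162 mod 509 = 399
Option E: s[5]='d'->'j', delta=(10-4)*3^0 mod 509 = 6, hash=237+6 mod 509 = 243

Answer: C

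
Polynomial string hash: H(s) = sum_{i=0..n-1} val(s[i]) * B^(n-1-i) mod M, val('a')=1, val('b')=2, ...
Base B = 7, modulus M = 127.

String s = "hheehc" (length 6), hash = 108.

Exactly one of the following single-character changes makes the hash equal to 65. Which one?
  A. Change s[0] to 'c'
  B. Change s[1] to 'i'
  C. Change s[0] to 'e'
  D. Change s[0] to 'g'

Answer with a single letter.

Answer: D

Derivation:
Option A: s[0]='h'->'c', delta=(3-8)*7^5 mod 127 = 39, hash=108+39 mod 127 = 20
Option B: s[1]='h'->'i', delta=(9-8)*7^4 mod 127 = 115, hash=108+115 mod 127 = 96
Option C: s[0]='h'->'e', delta=(5-8)*7^5 mod 127 = 125, hash=108+125 mod 127 = 106
Option D: s[0]='h'->'g', delta=(7-8)*7^5 mod 127 = 84, hash=108+84 mod 127 = 65 <-- target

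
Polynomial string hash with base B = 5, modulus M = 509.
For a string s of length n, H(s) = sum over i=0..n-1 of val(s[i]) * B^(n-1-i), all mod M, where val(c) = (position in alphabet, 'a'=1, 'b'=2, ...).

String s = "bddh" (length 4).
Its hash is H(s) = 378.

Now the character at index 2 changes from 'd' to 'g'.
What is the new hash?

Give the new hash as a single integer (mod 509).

val('d') = 4, val('g') = 7
Position k = 2, exponent = n-1-k = 1
B^1 mod M = 5^1 mod 509 = 5
Delta = (7 - 4) * 5 mod 509 = 15
New hash = (378 + 15) mod 509 = 393

Answer: 393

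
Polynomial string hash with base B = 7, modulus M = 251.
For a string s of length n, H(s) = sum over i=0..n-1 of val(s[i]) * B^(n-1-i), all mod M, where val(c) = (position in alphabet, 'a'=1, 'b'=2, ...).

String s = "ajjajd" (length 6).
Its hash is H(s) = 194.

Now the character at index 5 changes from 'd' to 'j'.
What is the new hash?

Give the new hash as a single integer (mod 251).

val('d') = 4, val('j') = 10
Position k = 5, exponent = n-1-k = 0
B^0 mod M = 7^0 mod 251 = 1
Delta = (10 - 4) * 1 mod 251 = 6
New hash = (194 + 6) mod 251 = 200

Answer: 200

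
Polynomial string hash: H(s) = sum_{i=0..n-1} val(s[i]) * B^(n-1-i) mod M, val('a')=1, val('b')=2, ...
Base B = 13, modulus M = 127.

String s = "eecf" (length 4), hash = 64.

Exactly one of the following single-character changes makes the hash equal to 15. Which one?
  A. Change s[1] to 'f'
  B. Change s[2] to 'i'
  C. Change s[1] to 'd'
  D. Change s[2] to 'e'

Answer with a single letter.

Option A: s[1]='e'->'f', delta=(6-5)*13^2 mod 127 = 42, hash=64+42 mod 127 = 106
Option B: s[2]='c'->'i', delta=(9-3)*13^1 mod 127 = 78, hash=64+78 mod 127 = 15 <-- target
Option C: s[1]='e'->'d', delta=(4-5)*13^2 mod 127 = 85, hash=64+85 mod 127 = 22
Option D: s[2]='c'->'e', delta=(5-3)*13^1 mod 127 = 26, hash=64+26 mod 127 = 90

Answer: B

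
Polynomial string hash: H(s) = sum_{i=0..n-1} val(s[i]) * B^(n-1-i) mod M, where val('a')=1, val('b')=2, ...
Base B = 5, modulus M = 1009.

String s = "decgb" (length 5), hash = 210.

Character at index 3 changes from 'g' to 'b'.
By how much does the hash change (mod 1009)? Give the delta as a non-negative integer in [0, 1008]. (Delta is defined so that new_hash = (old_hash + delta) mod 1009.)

Delta formula: (val(new) - val(old)) * B^(n-1-k) mod M
  val('b') - val('g') = 2 - 7 = -5
  B^(n-1-k) = 5^1 mod 1009 = 5
  Delta = -5 * 5 mod 1009 = 984

Answer: 984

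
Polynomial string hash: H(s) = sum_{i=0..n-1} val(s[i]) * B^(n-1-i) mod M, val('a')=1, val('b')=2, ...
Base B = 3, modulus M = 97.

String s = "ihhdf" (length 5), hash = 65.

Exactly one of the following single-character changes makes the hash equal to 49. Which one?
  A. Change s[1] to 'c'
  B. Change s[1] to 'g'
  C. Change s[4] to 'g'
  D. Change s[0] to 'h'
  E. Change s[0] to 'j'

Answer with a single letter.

Answer: E

Derivation:
Option A: s[1]='h'->'c', delta=(3-8)*3^3 mod 97 = 59, hash=65+59 mod 97 = 27
Option B: s[1]='h'->'g', delta=(7-8)*3^3 mod 97 = 70, hash=65+70 mod 97 = 38
Option C: s[4]='f'->'g', delta=(7-6)*3^0 mod 97 = 1, hash=65+1 mod 97 = 66
Option D: s[0]='i'->'h', delta=(8-9)*3^4 mod 97 = 16, hash=65+16 mod 97 = 81
Option E: s[0]='i'->'j', delta=(10-9)*3^4 mod 97 = 81, hash=65+81 mod 97 = 49 <-- target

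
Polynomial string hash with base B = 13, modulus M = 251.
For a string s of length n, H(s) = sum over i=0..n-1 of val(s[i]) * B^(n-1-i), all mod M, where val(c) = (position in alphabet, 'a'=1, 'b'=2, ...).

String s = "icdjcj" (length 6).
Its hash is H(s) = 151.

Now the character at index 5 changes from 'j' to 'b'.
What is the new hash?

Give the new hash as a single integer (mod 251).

Answer: 143

Derivation:
val('j') = 10, val('b') = 2
Position k = 5, exponent = n-1-k = 0
B^0 mod M = 13^0 mod 251 = 1
Delta = (2 - 10) * 1 mod 251 = 243
New hash = (151 + 243) mod 251 = 143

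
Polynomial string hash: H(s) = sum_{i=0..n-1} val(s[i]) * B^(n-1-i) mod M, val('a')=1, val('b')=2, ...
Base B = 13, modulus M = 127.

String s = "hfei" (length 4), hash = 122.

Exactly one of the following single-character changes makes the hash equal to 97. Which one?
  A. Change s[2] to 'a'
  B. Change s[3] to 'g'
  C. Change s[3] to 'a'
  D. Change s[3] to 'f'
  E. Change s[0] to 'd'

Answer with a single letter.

Option A: s[2]='e'->'a', delta=(1-5)*13^1 mod 127 = 75, hash=122+75 mod 127 = 70
Option B: s[3]='i'->'g', delta=(7-9)*13^0 mod 127 = 125, hash=122+125 mod 127 = 120
Option C: s[3]='i'->'a', delta=(1-9)*13^0 mod 127 = 119, hash=122+119 mod 127 = 114
Option D: s[3]='i'->'f', delta=(6-9)*13^0 mod 127 = 124, hash=122+124 mod 127 = 119
Option E: s[0]='h'->'d', delta=(4-8)*13^3 mod 127 = 102, hash=122+102 mod 127 = 97 <-- target

Answer: E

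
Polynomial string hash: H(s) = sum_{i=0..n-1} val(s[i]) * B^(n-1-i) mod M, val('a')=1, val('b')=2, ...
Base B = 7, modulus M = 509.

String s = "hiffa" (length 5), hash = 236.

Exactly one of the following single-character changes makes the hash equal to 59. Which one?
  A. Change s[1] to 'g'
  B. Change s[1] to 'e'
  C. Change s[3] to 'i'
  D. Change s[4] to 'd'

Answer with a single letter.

Option A: s[1]='i'->'g', delta=(7-9)*7^3 mod 509 = 332, hash=236+332 mod 509 = 59 <-- target
Option B: s[1]='i'->'e', delta=(5-9)*7^3 mod 509 = 155, hash=236+155 mod 509 = 391
Option C: s[3]='f'->'i', delta=(9-6)*7^1 mod 509 = 21, hash=236+21 mod 509 = 257
Option D: s[4]='a'->'d', delta=(4-1)*7^0 mod 509 = 3, hash=236+3 mod 509 = 239

Answer: A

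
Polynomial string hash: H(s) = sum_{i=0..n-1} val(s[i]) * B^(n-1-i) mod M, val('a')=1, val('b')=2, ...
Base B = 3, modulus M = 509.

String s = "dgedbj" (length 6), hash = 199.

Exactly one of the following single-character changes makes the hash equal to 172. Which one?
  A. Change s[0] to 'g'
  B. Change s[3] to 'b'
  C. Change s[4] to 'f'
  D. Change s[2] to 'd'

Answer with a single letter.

Answer: D

Derivation:
Option A: s[0]='d'->'g', delta=(7-4)*3^5 mod 509 = 220, hash=199+220 mod 509 = 419
Option B: s[3]='d'->'b', delta=(2-4)*3^2 mod 509 = 491, hash=199+491 mod 509 = 181
Option C: s[4]='b'->'f', delta=(6-2)*3^1 mod 509 = 12, hash=199+12 mod 509 = 211
Option D: s[2]='e'->'d', delta=(4-5)*3^3 mod 509 = 482, hash=199+482 mod 509 = 172 <-- target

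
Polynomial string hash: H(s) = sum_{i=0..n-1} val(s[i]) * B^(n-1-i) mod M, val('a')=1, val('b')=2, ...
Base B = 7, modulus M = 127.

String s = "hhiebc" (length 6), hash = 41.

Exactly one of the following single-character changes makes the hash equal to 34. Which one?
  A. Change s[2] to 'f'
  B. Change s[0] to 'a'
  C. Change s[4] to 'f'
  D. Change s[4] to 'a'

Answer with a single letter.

Option A: s[2]='i'->'f', delta=(6-9)*7^3 mod 127 = 114, hash=41+114 mod 127 = 28
Option B: s[0]='h'->'a', delta=(1-8)*7^5 mod 127 = 80, hash=41+80 mod 127 = 121
Option C: s[4]='b'->'f', delta=(6-2)*7^1 mod 127 = 28, hash=41+28 mod 127 = 69
Option D: s[4]='b'->'a', delta=(1-2)*7^1 mod 127 = 120, hash=41+120 mod 127 = 34 <-- target

Answer: D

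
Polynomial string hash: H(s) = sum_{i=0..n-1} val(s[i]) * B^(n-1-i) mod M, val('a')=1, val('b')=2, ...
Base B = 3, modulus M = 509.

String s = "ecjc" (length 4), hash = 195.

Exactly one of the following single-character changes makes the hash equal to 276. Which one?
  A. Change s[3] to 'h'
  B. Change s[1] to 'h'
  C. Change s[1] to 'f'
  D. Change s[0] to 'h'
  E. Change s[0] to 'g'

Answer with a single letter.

Option A: s[3]='c'->'h', delta=(8-3)*3^0 mod 509 = 5, hash=195+5 mod 509 = 200
Option B: s[1]='c'->'h', delta=(8-3)*3^2 mod 509 = 45, hash=195+45 mod 509 = 240
Option C: s[1]='c'->'f', delta=(6-3)*3^2 mod 509 = 27, hash=195+27 mod 509 = 222
Option D: s[0]='e'->'h', delta=(8-5)*3^3 mod 509 = 81, hash=195+81 mod 509 = 276 <-- target
Option E: s[0]='e'->'g', delta=(7-5)*3^3 mod 509 = 54, hash=195+54 mod 509 = 249

Answer: D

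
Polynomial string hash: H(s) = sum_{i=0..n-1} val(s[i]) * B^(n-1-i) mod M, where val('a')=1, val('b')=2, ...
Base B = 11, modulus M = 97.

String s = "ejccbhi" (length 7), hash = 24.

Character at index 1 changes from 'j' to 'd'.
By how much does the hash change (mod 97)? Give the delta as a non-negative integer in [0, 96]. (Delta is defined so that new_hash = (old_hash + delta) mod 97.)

Answer: 8

Derivation:
Delta formula: (val(new) - val(old)) * B^(n-1-k) mod M
  val('d') - val('j') = 4 - 10 = -6
  B^(n-1-k) = 11^5 mod 97 = 31
  Delta = -6 * 31 mod 97 = 8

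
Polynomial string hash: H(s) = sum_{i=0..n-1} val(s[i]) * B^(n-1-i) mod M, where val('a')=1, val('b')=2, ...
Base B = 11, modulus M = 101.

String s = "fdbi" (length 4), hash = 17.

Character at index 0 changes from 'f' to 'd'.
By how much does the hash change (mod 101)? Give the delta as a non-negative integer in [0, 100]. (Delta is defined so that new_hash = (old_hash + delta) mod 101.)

Answer: 65

Derivation:
Delta formula: (val(new) - val(old)) * B^(n-1-k) mod M
  val('d') - val('f') = 4 - 6 = -2
  B^(n-1-k) = 11^3 mod 101 = 18
  Delta = -2 * 18 mod 101 = 65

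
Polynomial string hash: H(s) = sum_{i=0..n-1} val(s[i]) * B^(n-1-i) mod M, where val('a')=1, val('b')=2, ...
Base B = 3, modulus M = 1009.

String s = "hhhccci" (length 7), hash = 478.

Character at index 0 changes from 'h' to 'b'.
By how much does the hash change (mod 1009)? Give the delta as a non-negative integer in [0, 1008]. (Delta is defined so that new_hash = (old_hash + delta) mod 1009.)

Answer: 671

Derivation:
Delta formula: (val(new) - val(old)) * B^(n-1-k) mod M
  val('b') - val('h') = 2 - 8 = -6
  B^(n-1-k) = 3^6 mod 1009 = 729
  Delta = -6 * 729 mod 1009 = 671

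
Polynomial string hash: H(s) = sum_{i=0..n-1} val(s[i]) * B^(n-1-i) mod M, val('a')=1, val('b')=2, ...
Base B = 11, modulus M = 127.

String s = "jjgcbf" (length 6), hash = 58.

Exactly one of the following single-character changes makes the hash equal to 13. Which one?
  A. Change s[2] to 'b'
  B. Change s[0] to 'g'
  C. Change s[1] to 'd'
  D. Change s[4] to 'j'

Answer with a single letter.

Option A: s[2]='g'->'b', delta=(2-7)*11^3 mod 127 = 76, hash=58+76 mod 127 = 7
Option B: s[0]='j'->'g', delta=(7-10)*11^5 mod 127 = 82, hash=58+82 mod 127 = 13 <-- target
Option C: s[1]='j'->'d', delta=(4-10)*11^4 mod 127 = 38, hash=58+38 mod 127 = 96
Option D: s[4]='b'->'j', delta=(10-2)*11^1 mod 127 = 88, hash=58+88 mod 127 = 19

Answer: B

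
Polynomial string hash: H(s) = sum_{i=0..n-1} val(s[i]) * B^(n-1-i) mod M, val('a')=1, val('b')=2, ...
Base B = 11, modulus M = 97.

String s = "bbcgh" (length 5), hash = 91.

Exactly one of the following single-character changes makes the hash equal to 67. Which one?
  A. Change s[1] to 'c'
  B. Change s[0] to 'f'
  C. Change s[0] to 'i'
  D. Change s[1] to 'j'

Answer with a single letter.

Answer: B

Derivation:
Option A: s[1]='b'->'c', delta=(3-2)*11^3 mod 97 = 70, hash=91+70 mod 97 = 64
Option B: s[0]='b'->'f', delta=(6-2)*11^4 mod 97 = 73, hash=91+73 mod 97 = 67 <-- target
Option C: s[0]='b'->'i', delta=(9-2)*11^4 mod 97 = 55, hash=91+55 mod 97 = 49
Option D: s[1]='b'->'j', delta=(10-2)*11^3 mod 97 = 75, hash=91+75 mod 97 = 69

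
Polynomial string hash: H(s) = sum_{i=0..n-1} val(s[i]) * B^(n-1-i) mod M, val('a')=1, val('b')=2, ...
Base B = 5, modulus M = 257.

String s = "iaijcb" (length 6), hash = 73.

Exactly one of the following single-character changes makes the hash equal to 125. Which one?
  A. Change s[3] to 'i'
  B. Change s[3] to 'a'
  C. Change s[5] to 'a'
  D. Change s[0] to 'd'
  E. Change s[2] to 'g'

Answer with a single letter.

Answer: D

Derivation:
Option A: s[3]='j'->'i', delta=(9-10)*5^2 mod 257 = 232, hash=73+232 mod 257 = 48
Option B: s[3]='j'->'a', delta=(1-10)*5^2 mod 257 = 32, hash=73+32 mod 257 = 105
Option C: s[5]='b'->'a', delta=(1-2)*5^0 mod 257 = 256, hash=73+256 mod 257 = 72
Option D: s[0]='i'->'d', delta=(4-9)*5^5 mod 257 = 52, hash=73+52 mod 257 = 125 <-- target
Option E: s[2]='i'->'g', delta=(7-9)*5^3 mod 257 = 7, hash=73+7 mod 257 = 80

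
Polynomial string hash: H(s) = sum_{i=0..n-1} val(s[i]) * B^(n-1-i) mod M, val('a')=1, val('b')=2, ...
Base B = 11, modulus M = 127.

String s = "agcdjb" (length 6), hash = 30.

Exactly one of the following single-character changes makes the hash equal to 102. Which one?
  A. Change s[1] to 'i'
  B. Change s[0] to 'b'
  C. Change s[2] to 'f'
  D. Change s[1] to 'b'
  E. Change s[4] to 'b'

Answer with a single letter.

Answer: A

Derivation:
Option A: s[1]='g'->'i', delta=(9-7)*11^4 mod 127 = 72, hash=30+72 mod 127 = 102 <-- target
Option B: s[0]='a'->'b', delta=(2-1)*11^5 mod 127 = 15, hash=30+15 mod 127 = 45
Option C: s[2]='c'->'f', delta=(6-3)*11^3 mod 127 = 56, hash=30+56 mod 127 = 86
Option D: s[1]='g'->'b', delta=(2-7)*11^4 mod 127 = 74, hash=30+74 mod 127 = 104
Option E: s[4]='j'->'b', delta=(2-10)*11^1 mod 127 = 39, hash=30+39 mod 127 = 69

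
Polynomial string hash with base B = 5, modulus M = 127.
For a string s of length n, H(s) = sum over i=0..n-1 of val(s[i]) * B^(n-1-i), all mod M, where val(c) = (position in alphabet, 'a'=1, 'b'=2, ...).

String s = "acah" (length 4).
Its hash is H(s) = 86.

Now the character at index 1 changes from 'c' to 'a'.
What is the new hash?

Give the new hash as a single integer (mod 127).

Answer: 36

Derivation:
val('c') = 3, val('a') = 1
Position k = 1, exponent = n-1-k = 2
B^2 mod M = 5^2 mod 127 = 25
Delta = (1 - 3) * 25 mod 127 = 77
New hash = (86 + 77) mod 127 = 36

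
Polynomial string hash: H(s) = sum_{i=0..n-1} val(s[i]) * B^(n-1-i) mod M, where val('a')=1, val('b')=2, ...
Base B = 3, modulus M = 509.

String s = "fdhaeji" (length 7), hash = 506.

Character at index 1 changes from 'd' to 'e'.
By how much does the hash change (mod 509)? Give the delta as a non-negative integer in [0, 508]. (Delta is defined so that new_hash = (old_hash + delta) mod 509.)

Delta formula: (val(new) - val(old)) * B^(n-1-k) mod M
  val('e') - val('d') = 5 - 4 = 1
  B^(n-1-k) = 3^5 mod 509 = 243
  Delta = 1 * 243 mod 509 = 243

Answer: 243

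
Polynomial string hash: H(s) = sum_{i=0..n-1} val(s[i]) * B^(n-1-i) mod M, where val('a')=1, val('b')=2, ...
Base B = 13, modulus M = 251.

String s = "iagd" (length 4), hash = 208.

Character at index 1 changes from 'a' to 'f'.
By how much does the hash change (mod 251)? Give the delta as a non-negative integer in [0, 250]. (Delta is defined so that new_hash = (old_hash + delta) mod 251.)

Delta formula: (val(new) - val(old)) * B^(n-1-k) mod M
  val('f') - val('a') = 6 - 1 = 5
  B^(n-1-k) = 13^2 mod 251 = 169
  Delta = 5 * 169 mod 251 = 92

Answer: 92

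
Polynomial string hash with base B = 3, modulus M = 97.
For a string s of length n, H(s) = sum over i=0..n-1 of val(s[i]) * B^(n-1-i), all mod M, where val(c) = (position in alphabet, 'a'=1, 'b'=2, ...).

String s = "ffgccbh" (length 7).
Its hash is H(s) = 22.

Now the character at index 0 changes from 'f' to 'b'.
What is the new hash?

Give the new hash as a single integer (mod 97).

val('f') = 6, val('b') = 2
Position k = 0, exponent = n-1-k = 6
B^6 mod M = 3^6 mod 97 = 50
Delta = (2 - 6) * 50 mod 97 = 91
New hash = (22 + 91) mod 97 = 16

Answer: 16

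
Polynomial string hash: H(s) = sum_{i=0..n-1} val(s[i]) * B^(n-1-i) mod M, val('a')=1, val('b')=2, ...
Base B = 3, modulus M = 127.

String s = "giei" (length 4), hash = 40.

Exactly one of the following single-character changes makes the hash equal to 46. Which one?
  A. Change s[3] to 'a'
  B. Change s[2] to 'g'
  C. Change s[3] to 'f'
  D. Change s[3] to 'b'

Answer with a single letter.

Answer: B

Derivation:
Option A: s[3]='i'->'a', delta=(1-9)*3^0 mod 127 = 119, hash=40+119 mod 127 = 32
Option B: s[2]='e'->'g', delta=(7-5)*3^1 mod 127 = 6, hash=40+6 mod 127 = 46 <-- target
Option C: s[3]='i'->'f', delta=(6-9)*3^0 mod 127 = 124, hash=40+124 mod 127 = 37
Option D: s[3]='i'->'b', delta=(2-9)*3^0 mod 127 = 120, hash=40+120 mod 127 = 33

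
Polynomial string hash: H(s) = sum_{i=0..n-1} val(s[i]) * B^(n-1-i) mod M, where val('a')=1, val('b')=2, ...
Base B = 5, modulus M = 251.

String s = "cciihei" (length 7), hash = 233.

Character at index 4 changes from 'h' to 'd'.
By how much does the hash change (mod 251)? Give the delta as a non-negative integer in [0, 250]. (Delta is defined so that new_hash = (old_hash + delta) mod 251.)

Delta formula: (val(new) - val(old)) * B^(n-1-k) mod M
  val('d') - val('h') = 4 - 8 = -4
  B^(n-1-k) = 5^2 mod 251 = 25
  Delta = -4 * 25 mod 251 = 151

Answer: 151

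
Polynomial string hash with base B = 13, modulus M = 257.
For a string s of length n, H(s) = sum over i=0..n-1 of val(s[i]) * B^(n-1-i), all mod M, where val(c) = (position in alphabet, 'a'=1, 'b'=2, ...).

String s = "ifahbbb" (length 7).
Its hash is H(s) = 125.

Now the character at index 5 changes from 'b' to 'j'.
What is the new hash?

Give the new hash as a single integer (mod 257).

val('b') = 2, val('j') = 10
Position k = 5, exponent = n-1-k = 1
B^1 mod M = 13^1 mod 257 = 13
Delta = (10 - 2) * 13 mod 257 = 104
New hash = (125 + 104) mod 257 = 229

Answer: 229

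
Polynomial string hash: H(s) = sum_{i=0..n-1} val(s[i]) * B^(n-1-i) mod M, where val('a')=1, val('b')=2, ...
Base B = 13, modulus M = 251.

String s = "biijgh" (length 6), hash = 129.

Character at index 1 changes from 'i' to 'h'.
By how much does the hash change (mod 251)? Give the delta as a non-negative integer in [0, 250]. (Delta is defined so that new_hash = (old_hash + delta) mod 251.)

Answer: 53

Derivation:
Delta formula: (val(new) - val(old)) * B^(n-1-k) mod M
  val('h') - val('i') = 8 - 9 = -1
  B^(n-1-k) = 13^4 mod 251 = 198
  Delta = -1 * 198 mod 251 = 53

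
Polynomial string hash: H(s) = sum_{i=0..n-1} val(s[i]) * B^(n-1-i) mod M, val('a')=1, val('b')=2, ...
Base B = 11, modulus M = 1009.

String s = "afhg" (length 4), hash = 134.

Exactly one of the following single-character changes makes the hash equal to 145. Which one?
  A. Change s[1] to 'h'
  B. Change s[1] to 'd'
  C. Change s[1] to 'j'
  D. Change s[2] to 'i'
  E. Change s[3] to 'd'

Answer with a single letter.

Answer: D

Derivation:
Option A: s[1]='f'->'h', delta=(8-6)*11^2 mod 1009 = 242, hash=134+242 mod 1009 = 376
Option B: s[1]='f'->'d', delta=(4-6)*11^2 mod 1009 = 767, hash=134+767 mod 1009 = 901
Option C: s[1]='f'->'j', delta=(10-6)*11^2 mod 1009 = 484, hash=134+484 mod 1009 = 618
Option D: s[2]='h'->'i', delta=(9-8)*11^1 mod 1009 = 11, hash=134+11 mod 1009 = 145 <-- target
Option E: s[3]='g'->'d', delta=(4-7)*11^0 mod 1009 = 1006, hash=134+1006 mod 1009 = 131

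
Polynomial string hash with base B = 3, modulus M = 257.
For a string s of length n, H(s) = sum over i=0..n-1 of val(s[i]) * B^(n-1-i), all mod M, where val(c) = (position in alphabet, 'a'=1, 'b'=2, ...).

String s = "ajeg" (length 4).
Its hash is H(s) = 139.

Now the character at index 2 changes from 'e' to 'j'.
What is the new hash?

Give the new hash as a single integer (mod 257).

Answer: 154

Derivation:
val('e') = 5, val('j') = 10
Position k = 2, exponent = n-1-k = 1
B^1 mod M = 3^1 mod 257 = 3
Delta = (10 - 5) * 3 mod 257 = 15
New hash = (139 + 15) mod 257 = 154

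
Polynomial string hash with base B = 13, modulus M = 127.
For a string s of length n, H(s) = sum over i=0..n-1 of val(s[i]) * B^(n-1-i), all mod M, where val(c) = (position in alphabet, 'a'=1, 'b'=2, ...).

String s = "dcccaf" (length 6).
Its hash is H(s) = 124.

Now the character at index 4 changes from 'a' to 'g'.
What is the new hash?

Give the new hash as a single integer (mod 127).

Answer: 75

Derivation:
val('a') = 1, val('g') = 7
Position k = 4, exponent = n-1-k = 1
B^1 mod M = 13^1 mod 127 = 13
Delta = (7 - 1) * 13 mod 127 = 78
New hash = (124 + 78) mod 127 = 75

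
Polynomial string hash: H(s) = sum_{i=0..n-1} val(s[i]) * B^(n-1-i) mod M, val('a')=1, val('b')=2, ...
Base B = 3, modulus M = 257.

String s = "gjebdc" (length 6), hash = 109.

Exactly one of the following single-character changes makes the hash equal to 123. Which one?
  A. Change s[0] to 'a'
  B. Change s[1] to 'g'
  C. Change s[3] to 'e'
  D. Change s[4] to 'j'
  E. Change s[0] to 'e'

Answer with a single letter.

Answer: B

Derivation:
Option A: s[0]='g'->'a', delta=(1-7)*3^5 mod 257 = 84, hash=109+84 mod 257 = 193
Option B: s[1]='j'->'g', delta=(7-10)*3^4 mod 257 = 14, hash=109+14 mod 257 = 123 <-- target
Option C: s[3]='b'->'e', delta=(5-2)*3^2 mod 257 = 27, hash=109+27 mod 257 = 136
Option D: s[4]='d'->'j', delta=(10-4)*3^1 mod 257 = 18, hash=109+18 mod 257 = 127
Option E: s[0]='g'->'e', delta=(5-7)*3^5 mod 257 = 28, hash=109+28 mod 257 = 137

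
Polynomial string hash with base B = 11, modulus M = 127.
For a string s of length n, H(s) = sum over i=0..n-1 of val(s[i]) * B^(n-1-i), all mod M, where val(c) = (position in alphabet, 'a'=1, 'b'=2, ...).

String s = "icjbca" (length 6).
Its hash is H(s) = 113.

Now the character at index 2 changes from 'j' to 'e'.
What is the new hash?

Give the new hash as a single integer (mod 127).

Answer: 62

Derivation:
val('j') = 10, val('e') = 5
Position k = 2, exponent = n-1-k = 3
B^3 mod M = 11^3 mod 127 = 61
Delta = (5 - 10) * 61 mod 127 = 76
New hash = (113 + 76) mod 127 = 62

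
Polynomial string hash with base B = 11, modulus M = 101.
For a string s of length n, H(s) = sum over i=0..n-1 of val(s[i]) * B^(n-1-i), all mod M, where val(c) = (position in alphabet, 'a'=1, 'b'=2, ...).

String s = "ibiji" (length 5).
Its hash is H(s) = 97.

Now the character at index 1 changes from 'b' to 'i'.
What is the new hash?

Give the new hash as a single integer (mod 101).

val('b') = 2, val('i') = 9
Position k = 1, exponent = n-1-k = 3
B^3 mod M = 11^3 mod 101 = 18
Delta = (9 - 2) * 18 mod 101 = 25
New hash = (97 + 25) mod 101 = 21

Answer: 21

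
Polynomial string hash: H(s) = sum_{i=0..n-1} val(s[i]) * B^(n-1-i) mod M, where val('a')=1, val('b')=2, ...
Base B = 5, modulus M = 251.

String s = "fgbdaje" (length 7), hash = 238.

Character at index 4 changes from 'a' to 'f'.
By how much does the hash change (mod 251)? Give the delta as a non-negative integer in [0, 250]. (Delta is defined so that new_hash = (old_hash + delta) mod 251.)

Delta formula: (val(new) - val(old)) * B^(n-1-k) mod M
  val('f') - val('a') = 6 - 1 = 5
  B^(n-1-k) = 5^2 mod 251 = 25
  Delta = 5 * 25 mod 251 = 125

Answer: 125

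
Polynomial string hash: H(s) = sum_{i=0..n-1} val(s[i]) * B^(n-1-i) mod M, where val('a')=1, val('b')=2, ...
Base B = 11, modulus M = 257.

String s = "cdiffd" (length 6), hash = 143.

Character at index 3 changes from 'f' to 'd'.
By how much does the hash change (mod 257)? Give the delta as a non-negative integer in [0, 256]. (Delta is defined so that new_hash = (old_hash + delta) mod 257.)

Delta formula: (val(new) - val(old)) * B^(n-1-k) mod M
  val('d') - val('f') = 4 - 6 = -2
  B^(n-1-k) = 11^2 mod 257 = 121
  Delta = -2 * 121 mod 257 = 15

Answer: 15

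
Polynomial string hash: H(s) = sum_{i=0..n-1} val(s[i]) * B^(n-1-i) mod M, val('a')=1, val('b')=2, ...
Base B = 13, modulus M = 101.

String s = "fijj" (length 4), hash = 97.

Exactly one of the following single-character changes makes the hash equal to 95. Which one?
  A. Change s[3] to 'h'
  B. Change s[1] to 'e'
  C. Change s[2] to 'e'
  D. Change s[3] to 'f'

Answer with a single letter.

Option A: s[3]='j'->'h', delta=(8-10)*13^0 mod 101 = 99, hash=97+99 mod 101 = 95 <-- target
Option B: s[1]='i'->'e', delta=(5-9)*13^2 mod 101 = 31, hash=97+31 mod 101 = 27
Option C: s[2]='j'->'e', delta=(5-10)*13^1 mod 101 = 36, hash=97+36 mod 101 = 32
Option D: s[3]='j'->'f', delta=(6-10)*13^0 mod 101 = 97, hash=97+97 mod 101 = 93

Answer: A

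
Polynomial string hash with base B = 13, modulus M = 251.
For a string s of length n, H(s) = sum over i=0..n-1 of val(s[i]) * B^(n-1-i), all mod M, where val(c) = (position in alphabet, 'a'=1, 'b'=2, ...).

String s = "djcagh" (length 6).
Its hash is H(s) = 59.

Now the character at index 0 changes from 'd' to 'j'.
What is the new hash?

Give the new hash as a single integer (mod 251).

val('d') = 4, val('j') = 10
Position k = 0, exponent = n-1-k = 5
B^5 mod M = 13^5 mod 251 = 64
Delta = (10 - 4) * 64 mod 251 = 133
New hash = (59 + 133) mod 251 = 192

Answer: 192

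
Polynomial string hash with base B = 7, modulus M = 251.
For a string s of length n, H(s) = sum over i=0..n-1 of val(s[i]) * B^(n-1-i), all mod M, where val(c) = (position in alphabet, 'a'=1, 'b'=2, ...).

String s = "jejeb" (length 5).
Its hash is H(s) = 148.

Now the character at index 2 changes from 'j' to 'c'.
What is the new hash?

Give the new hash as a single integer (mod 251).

val('j') = 10, val('c') = 3
Position k = 2, exponent = n-1-k = 2
B^2 mod M = 7^2 mod 251 = 49
Delta = (3 - 10) * 49 mod 251 = 159
New hash = (148 + 159) mod 251 = 56

Answer: 56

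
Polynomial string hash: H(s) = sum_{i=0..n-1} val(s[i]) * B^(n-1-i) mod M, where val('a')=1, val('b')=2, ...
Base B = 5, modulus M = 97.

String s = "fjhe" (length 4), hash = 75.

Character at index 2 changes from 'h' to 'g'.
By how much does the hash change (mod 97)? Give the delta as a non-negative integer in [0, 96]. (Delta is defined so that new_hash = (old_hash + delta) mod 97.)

Answer: 92

Derivation:
Delta formula: (val(new) - val(old)) * B^(n-1-k) mod M
  val('g') - val('h') = 7 - 8 = -1
  B^(n-1-k) = 5^1 mod 97 = 5
  Delta = -1 * 5 mod 97 = 92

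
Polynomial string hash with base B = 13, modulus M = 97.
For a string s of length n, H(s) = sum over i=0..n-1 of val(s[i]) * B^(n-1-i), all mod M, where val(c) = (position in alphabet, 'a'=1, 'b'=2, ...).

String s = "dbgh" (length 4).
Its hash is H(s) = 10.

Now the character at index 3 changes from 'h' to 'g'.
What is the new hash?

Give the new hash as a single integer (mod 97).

Answer: 9

Derivation:
val('h') = 8, val('g') = 7
Position k = 3, exponent = n-1-k = 0
B^0 mod M = 13^0 mod 97 = 1
Delta = (7 - 8) * 1 mod 97 = 96
New hash = (10 + 96) mod 97 = 9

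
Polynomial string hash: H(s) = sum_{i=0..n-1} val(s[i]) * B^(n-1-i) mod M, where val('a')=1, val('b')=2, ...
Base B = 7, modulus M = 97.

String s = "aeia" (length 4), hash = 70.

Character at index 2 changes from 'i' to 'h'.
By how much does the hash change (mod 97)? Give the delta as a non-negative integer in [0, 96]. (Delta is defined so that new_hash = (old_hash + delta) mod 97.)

Answer: 90

Derivation:
Delta formula: (val(new) - val(old)) * B^(n-1-k) mod M
  val('h') - val('i') = 8 - 9 = -1
  B^(n-1-k) = 7^1 mod 97 = 7
  Delta = -1 * 7 mod 97 = 90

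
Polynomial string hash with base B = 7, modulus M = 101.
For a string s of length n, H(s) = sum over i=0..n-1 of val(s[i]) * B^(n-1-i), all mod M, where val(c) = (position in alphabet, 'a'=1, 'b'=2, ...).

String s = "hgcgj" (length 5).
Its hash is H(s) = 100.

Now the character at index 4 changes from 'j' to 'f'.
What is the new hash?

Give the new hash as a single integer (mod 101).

Answer: 96

Derivation:
val('j') = 10, val('f') = 6
Position k = 4, exponent = n-1-k = 0
B^0 mod M = 7^0 mod 101 = 1
Delta = (6 - 10) * 1 mod 101 = 97
New hash = (100 + 97) mod 101 = 96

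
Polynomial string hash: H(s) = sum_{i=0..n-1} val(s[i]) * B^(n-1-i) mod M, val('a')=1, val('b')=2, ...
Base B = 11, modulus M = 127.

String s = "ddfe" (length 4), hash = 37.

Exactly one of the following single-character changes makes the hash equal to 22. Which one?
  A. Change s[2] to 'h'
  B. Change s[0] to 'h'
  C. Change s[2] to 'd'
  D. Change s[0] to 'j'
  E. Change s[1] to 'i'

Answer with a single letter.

Option A: s[2]='f'->'h', delta=(8-6)*11^1 mod 127 = 22, hash=37+22 mod 127 = 59
Option B: s[0]='d'->'h', delta=(8-4)*11^3 mod 127 = 117, hash=37+117 mod 127 = 27
Option C: s[2]='f'->'d', delta=(4-6)*11^1 mod 127 = 105, hash=37+105 mod 127 = 15
Option D: s[0]='d'->'j', delta=(10-4)*11^3 mod 127 = 112, hash=37+112 mod 127 = 22 <-- target
Option E: s[1]='d'->'i', delta=(9-4)*11^2 mod 127 = 97, hash=37+97 mod 127 = 7

Answer: D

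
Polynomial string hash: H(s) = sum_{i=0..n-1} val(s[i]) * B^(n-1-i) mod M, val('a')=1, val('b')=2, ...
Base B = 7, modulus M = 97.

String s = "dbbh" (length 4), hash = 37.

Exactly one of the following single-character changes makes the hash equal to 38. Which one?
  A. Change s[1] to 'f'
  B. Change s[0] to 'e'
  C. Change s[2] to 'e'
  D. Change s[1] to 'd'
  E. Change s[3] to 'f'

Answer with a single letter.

Answer: D

Derivation:
Option A: s[1]='b'->'f', delta=(6-2)*7^2 mod 97 = 2, hash=37+2 mod 97 = 39
Option B: s[0]='d'->'e', delta=(5-4)*7^3 mod 97 = 52, hash=37+52 mod 97 = 89
Option C: s[2]='b'->'e', delta=(5-2)*7^1 mod 97 = 21, hash=37+21 mod 97 = 58
Option D: s[1]='b'->'d', delta=(4-2)*7^2 mod 97 = 1, hash=37+1 mod 97 = 38 <-- target
Option E: s[3]='h'->'f', delta=(6-8)*7^0 mod 97 = 95, hash=37+95 mod 97 = 35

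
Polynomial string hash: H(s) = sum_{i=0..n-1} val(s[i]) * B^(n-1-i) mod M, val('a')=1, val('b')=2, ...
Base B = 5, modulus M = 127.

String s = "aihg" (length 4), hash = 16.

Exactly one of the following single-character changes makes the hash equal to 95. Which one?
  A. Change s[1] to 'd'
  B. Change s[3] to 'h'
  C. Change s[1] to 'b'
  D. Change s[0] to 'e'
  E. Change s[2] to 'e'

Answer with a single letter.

Option A: s[1]='i'->'d', delta=(4-9)*5^2 mod 127 = 2, hash=16+2 mod 127 = 18
Option B: s[3]='g'->'h', delta=(8-7)*5^0 mod 127 = 1, hash=16+1 mod 127 = 17
Option C: s[1]='i'->'b', delta=(2-9)*5^2 mod 127 = 79, hash=16+79 mod 127 = 95 <-- target
Option D: s[0]='a'->'e', delta=(5-1)*5^3 mod 127 = 119, hash=16+119 mod 127 = 8
Option E: s[2]='h'->'e', delta=(5-8)*5^1 mod 127 = 112, hash=16+112 mod 127 = 1

Answer: C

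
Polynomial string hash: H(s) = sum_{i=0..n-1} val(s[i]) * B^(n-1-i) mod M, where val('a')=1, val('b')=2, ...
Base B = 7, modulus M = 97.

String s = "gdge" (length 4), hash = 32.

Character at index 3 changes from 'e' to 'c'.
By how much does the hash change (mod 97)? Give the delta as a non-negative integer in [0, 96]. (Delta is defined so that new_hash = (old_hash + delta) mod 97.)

Answer: 95

Derivation:
Delta formula: (val(new) - val(old)) * B^(n-1-k) mod M
  val('c') - val('e') = 3 - 5 = -2
  B^(n-1-k) = 7^0 mod 97 = 1
  Delta = -2 * 1 mod 97 = 95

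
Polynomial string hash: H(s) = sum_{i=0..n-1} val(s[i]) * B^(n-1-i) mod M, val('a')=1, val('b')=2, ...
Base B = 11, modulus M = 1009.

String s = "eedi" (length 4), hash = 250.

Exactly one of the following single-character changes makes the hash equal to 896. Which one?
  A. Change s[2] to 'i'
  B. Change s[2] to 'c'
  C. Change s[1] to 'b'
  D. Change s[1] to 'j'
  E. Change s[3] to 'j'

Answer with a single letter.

Option A: s[2]='d'->'i', delta=(9-4)*11^1 mod 1009 = 55, hash=250+55 mod 1009 = 305
Option B: s[2]='d'->'c', delta=(3-4)*11^1 mod 1009 = 998, hash=250+998 mod 1009 = 239
Option C: s[1]='e'->'b', delta=(2-5)*11^2 mod 1009 = 646, hash=250+646 mod 1009 = 896 <-- target
Option D: s[1]='e'->'j', delta=(10-5)*11^2 mod 1009 = 605, hash=250+605 mod 1009 = 855
Option E: s[3]='i'->'j', delta=(10-9)*11^0 mod 1009 = 1, hash=250+1 mod 1009 = 251

Answer: C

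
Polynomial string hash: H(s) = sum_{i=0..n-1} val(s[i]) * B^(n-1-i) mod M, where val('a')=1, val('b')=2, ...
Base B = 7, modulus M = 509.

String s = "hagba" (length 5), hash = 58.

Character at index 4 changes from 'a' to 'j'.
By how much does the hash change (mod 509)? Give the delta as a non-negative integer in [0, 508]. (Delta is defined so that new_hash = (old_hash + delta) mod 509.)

Delta formula: (val(new) - val(old)) * B^(n-1-k) mod M
  val('j') - val('a') = 10 - 1 = 9
  B^(n-1-k) = 7^0 mod 509 = 1
  Delta = 9 * 1 mod 509 = 9

Answer: 9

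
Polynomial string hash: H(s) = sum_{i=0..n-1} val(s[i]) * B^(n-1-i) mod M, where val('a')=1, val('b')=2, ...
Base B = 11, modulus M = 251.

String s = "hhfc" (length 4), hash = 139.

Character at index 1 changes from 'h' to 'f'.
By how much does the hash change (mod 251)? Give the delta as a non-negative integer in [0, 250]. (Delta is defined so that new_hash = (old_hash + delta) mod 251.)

Delta formula: (val(new) - val(old)) * B^(n-1-k) mod M
  val('f') - val('h') = 6 - 8 = -2
  B^(n-1-k) = 11^2 mod 251 = 121
  Delta = -2 * 121 mod 251 = 9

Answer: 9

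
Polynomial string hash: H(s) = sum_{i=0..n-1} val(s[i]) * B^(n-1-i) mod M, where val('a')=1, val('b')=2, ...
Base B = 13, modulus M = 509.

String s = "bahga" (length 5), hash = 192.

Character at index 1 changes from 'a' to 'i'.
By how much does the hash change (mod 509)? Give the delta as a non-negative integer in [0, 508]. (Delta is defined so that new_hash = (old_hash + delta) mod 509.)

Delta formula: (val(new) - val(old)) * B^(n-1-k) mod M
  val('i') - val('a') = 9 - 1 = 8
  B^(n-1-k) = 13^3 mod 509 = 161
  Delta = 8 * 161 mod 509 = 270

Answer: 270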